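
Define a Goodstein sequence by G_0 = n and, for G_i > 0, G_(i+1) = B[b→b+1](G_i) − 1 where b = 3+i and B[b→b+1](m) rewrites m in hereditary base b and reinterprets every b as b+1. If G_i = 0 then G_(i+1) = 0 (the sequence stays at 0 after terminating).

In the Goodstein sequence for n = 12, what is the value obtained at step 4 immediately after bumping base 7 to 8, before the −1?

64

[0] 12 ≡ 3^2 + 3 (base 3). Lift 4: 20. −1: 19.
[1] 19 ≡ 4^2 + 3 (base 4). Lift 5: 28. −1: 27.
[2] 27 ≡ 5^2 + 2 (base 5). Lift 6: 38. −1: 37.
[3] 37 ≡ 6^2 + 1 (base 6). Lift 7: 50. −1: 49.
[4] 49 ≡ 7^2 (base 7). Lift 8: 64. −1: 63.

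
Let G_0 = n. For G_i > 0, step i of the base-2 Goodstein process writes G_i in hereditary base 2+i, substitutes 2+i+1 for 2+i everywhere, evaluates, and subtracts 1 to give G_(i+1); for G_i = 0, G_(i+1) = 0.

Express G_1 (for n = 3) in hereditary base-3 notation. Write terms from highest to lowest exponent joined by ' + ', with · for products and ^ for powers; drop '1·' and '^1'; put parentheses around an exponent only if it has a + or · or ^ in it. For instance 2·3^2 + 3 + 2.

(0) 3|_2 = 2 + 1 ↦ 3 + 1|_3 = 4 ⇒ 3
(1) 3|_3 = 3 ↦ 4|_4 = 4 ⇒ 3

3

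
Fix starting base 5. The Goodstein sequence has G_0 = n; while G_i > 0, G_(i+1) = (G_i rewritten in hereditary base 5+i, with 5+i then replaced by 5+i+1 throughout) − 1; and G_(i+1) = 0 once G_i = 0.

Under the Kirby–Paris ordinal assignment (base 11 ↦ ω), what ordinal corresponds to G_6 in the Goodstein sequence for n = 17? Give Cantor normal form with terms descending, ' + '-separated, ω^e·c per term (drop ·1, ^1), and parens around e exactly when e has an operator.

base 5: 17 = 3·5 + 2; at 6: 3·6 + 2 = 20; next = 19
base 6: 19 = 3·6 + 1; at 7: 3·7 + 1 = 22; next = 21
base 7: 21 = 3·7; at 8: 3·8 = 24; next = 23
base 8: 23 = 2·8 + 7; at 9: 2·9 + 7 = 25; next = 24
base 9: 24 = 2·9 + 6; at 10: 2·10 + 6 = 26; next = 25
base 10: 25 = 2·10 + 5; at 11: 2·11 + 5 = 27; next = 26
base 11: 26 = 2·11 + 4; at 12: 2·12 + 4 = 28; next = 27

ω·2 + 4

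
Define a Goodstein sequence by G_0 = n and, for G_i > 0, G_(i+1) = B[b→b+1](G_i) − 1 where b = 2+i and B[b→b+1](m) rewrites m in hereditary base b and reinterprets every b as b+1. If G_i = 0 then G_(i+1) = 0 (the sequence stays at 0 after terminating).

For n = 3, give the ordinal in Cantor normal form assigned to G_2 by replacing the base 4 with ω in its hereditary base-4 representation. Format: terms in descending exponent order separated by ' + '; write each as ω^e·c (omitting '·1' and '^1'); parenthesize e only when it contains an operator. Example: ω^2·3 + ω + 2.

base 2: 3 = 2 + 1; at 3: 3 + 1 = 4; next = 3
base 3: 3 = 3; at 4: 4 = 4; next = 3
base 4: 3 = 3; at 5: 3 = 3; next = 2

3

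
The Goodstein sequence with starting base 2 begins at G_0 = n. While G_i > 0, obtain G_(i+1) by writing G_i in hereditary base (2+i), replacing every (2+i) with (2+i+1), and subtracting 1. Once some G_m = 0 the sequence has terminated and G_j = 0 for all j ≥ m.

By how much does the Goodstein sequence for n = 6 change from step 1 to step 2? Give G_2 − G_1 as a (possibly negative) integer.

228

base 2: 6 = 2^2 + 2; at 3: 3^3 + 3 = 30; next = 29
base 3: 29 = 3^3 + 2; at 4: 4^4 + 2 = 258; next = 257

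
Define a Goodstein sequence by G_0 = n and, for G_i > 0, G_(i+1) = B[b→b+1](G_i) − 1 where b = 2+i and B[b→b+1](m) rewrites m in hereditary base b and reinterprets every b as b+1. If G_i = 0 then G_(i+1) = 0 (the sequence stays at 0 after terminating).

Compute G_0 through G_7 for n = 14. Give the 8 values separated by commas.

14, 110, 1281, 18750, 326591, 5862840, 134404971, 3487116548

G_0 = 14. HB_2(14) = 2^(2 + 1) + 2^2 + 2. Bump = 111. G_1 = 110.
G_1 = 110. HB_3(110) = 3^(3 + 1) + 3^3 + 2. Bump = 1282. G_2 = 1281.
G_2 = 1281. HB_4(1281) = 4^(4 + 1) + 4^4 + 1. Bump = 18751. G_3 = 18750.
G_3 = 18750. HB_5(18750) = 5^(5 + 1) + 5^5. Bump = 326592. G_4 = 326591.
G_4 = 326591. HB_6(326591) = 6^(6 + 1) + 5·6^5 + 5·6^4 + 5·6^3 + 5·6^2 + 5·6 + 5. Bump = 5862841. G_5 = 5862840.
G_5 = 5862840. HB_7(5862840) = 7^(7 + 1) + 5·7^5 + 5·7^4 + 5·7^3 + 5·7^2 + 5·7 + 4. Bump = 134404972. G_6 = 134404971.
G_6 = 134404971. HB_8(134404971) = 8^(8 + 1) + 5·8^5 + 5·8^4 + 5·8^3 + 5·8^2 + 5·8 + 3. Bump = 3487116549. G_7 = 3487116548.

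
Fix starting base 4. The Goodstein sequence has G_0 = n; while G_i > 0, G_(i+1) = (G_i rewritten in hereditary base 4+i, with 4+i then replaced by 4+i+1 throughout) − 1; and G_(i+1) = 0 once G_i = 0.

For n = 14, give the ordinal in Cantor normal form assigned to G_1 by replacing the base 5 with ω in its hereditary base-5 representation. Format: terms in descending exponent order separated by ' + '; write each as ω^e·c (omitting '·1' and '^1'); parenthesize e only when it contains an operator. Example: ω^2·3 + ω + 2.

ω·3 + 1

14 —HB4→ 3·4 + 2 —bump→ 3·5 + 2 = 17 —(−1)→ 16
16 —HB5→ 3·5 + 1 —bump→ 3·6 + 1 = 19 —(−1)→ 18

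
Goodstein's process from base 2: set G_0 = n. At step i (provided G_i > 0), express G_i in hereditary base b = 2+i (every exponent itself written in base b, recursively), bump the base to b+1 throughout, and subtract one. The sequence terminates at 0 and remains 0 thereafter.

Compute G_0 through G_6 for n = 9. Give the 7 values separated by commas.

9, 81, 1023, 9842, 140743, 2471826, 50333399

step 0: 9 = 2^(2 + 1) + 1; sub 3 for 2: 3^(3 + 1) + 1; = 82; G_1 = 82−1 = 81
step 1: 81 = 3^(3 + 1); sub 4 for 3: 4^(4 + 1); = 1024; G_2 = 1024−1 = 1023
step 2: 1023 = 3·4^4 + 3·4^3 + 3·4^2 + 3·4 + 3; sub 5 for 4: 3·5^5 + 3·5^3 + 3·5^2 + 3·5 + 3; = 9843; G_3 = 9843−1 = 9842
step 3: 9842 = 3·5^5 + 3·5^3 + 3·5^2 + 3·5 + 2; sub 6 for 5: 3·6^6 + 3·6^3 + 3·6^2 + 3·6 + 2; = 140744; G_4 = 140744−1 = 140743
step 4: 140743 = 3·6^6 + 3·6^3 + 3·6^2 + 3·6 + 1; sub 7 for 6: 3·7^7 + 3·7^3 + 3·7^2 + 3·7 + 1; = 2471827; G_5 = 2471827−1 = 2471826
step 5: 2471826 = 3·7^7 + 3·7^3 + 3·7^2 + 3·7; sub 8 for 7: 3·8^8 + 3·8^3 + 3·8^2 + 3·8; = 50333400; G_6 = 50333400−1 = 50333399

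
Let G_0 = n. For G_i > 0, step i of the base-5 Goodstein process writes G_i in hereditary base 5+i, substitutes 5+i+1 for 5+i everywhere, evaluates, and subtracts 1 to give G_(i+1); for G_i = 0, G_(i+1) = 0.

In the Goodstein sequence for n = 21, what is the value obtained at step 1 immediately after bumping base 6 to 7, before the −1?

28

(0) 21|_5 = 4·5 + 1 ↦ 4·6 + 1|_6 = 25 ⇒ 24
(1) 24|_6 = 4·6 ↦ 4·7|_7 = 28 ⇒ 27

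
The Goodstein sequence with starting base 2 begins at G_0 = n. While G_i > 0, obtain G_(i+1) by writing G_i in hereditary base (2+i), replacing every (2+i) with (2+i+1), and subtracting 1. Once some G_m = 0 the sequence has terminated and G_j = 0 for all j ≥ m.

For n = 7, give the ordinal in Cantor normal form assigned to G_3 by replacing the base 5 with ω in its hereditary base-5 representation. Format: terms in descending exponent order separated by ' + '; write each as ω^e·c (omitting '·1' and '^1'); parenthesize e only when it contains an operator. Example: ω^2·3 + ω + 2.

ω^ω + 2

(0) 7|_2 = 2^2 + 2 + 1 ↦ 3^3 + 3 + 1|_3 = 31 ⇒ 30
(1) 30|_3 = 3^3 + 3 ↦ 4^4 + 4|_4 = 260 ⇒ 259
(2) 259|_4 = 4^4 + 3 ↦ 5^5 + 3|_5 = 3128 ⇒ 3127
(3) 3127|_5 = 5^5 + 2 ↦ 6^6 + 2|_6 = 46658 ⇒ 46657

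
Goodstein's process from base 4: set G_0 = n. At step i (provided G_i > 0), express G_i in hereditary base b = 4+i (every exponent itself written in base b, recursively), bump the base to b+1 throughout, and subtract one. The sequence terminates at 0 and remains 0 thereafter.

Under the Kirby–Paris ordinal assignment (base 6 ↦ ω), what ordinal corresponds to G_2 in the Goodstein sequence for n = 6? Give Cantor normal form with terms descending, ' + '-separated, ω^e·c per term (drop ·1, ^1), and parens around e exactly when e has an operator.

[0] 6 ≡ 4 + 2 (base 4). Lift 5: 7. −1: 6.
[1] 6 ≡ 5 + 1 (base 5). Lift 6: 7. −1: 6.
[2] 6 ≡ 6 (base 6). Lift 7: 7. −1: 6.

ω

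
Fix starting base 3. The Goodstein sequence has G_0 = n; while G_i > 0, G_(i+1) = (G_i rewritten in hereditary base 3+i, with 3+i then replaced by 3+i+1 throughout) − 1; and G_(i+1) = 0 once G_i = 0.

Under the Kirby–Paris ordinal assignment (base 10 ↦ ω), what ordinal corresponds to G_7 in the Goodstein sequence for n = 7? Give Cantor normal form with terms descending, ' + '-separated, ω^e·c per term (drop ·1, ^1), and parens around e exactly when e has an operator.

9

[0] 7 ≡ 2·3 + 1 (base 3). Lift 4: 9. −1: 8.
[1] 8 ≡ 2·4 (base 4). Lift 5: 10. −1: 9.
[2] 9 ≡ 5 + 4 (base 5). Lift 6: 10. −1: 9.
[3] 9 ≡ 6 + 3 (base 6). Lift 7: 10. −1: 9.
[4] 9 ≡ 7 + 2 (base 7). Lift 8: 10. −1: 9.
[5] 9 ≡ 8 + 1 (base 8). Lift 9: 10. −1: 9.
[6] 9 ≡ 9 (base 9). Lift 10: 10. −1: 9.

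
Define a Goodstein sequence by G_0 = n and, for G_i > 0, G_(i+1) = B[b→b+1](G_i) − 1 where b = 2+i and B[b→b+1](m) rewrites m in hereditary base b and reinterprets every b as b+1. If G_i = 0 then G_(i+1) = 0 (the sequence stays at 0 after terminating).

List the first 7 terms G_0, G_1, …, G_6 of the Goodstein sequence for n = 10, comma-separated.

base 2: 10 = 2^(2 + 1) + 2; at 3: 3^(3 + 1) + 3 = 84; next = 83
base 3: 83 = 3^(3 + 1) + 2; at 4: 4^(4 + 1) + 2 = 1026; next = 1025
base 4: 1025 = 4^(4 + 1) + 1; at 5: 5^(5 + 1) + 1 = 15626; next = 15625
base 5: 15625 = 5^(5 + 1); at 6: 6^(6 + 1) = 279936; next = 279935
base 6: 279935 = 5·6^6 + 5·6^5 + 5·6^4 + 5·6^3 + 5·6^2 + 5·6 + 5; at 7: 5·7^7 + 5·7^5 + 5·7^4 + 5·7^3 + 5·7^2 + 5·7 + 5 = 4215755; next = 4215754
base 7: 4215754 = 5·7^7 + 5·7^5 + 5·7^4 + 5·7^3 + 5·7^2 + 5·7 + 4; at 8: 5·8^8 + 5·8^5 + 5·8^4 + 5·8^3 + 5·8^2 + 5·8 + 4 = 84073324; next = 84073323

10, 83, 1025, 15625, 279935, 4215754, 84073323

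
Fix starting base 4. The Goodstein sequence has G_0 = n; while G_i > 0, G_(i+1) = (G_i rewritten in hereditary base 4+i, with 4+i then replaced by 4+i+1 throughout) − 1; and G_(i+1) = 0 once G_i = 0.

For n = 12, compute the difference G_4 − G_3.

1

(0) 12|_4 = 3·4 ↦ 3·5|_5 = 15 ⇒ 14
(1) 14|_5 = 2·5 + 4 ↦ 2·6 + 4|_6 = 16 ⇒ 15
(2) 15|_6 = 2·6 + 3 ↦ 2·7 + 3|_7 = 17 ⇒ 16
(3) 16|_7 = 2·7 + 2 ↦ 2·8 + 2|_8 = 18 ⇒ 17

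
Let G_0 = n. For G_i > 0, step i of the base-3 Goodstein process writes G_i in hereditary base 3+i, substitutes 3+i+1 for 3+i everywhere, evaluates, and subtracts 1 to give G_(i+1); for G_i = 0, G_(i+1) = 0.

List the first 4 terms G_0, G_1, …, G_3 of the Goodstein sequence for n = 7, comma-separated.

G_0 = 7. HB_3(7) = 2·3 + 1. Bump = 9. G_1 = 8.
G_1 = 8. HB_4(8) = 2·4. Bump = 10. G_2 = 9.
G_2 = 9. HB_5(9) = 5 + 4. Bump = 10. G_3 = 9.

7, 8, 9, 9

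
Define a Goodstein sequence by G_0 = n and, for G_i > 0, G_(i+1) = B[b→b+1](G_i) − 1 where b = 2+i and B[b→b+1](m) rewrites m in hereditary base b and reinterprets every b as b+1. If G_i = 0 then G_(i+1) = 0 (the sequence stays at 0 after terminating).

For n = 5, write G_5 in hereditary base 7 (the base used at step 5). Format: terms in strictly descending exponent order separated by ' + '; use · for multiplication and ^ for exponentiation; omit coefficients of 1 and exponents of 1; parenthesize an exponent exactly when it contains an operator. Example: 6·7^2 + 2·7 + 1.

3·7^3 + 3·7^2 + 3·7

i=0: 5 = 2^2 + 1 (b=2); 2→3: 3^3 + 1 = 28; 28−1 = 27
i=1: 27 = 3^3 (b=3); 3→4: 4^4 = 256; 256−1 = 255
i=2: 255 = 3·4^3 + 3·4^2 + 3·4 + 3 (b=4); 4→5: 3·5^3 + 3·5^2 + 3·5 + 3 = 468; 468−1 = 467
i=3: 467 = 3·5^3 + 3·5^2 + 3·5 + 2 (b=5); 5→6: 3·6^3 + 3·6^2 + 3·6 + 2 = 776; 776−1 = 775
i=4: 775 = 3·6^3 + 3·6^2 + 3·6 + 1 (b=6); 6→7: 3·7^3 + 3·7^2 + 3·7 + 1 = 1198; 1198−1 = 1197
i=5: 1197 = 3·7^3 + 3·7^2 + 3·7 (b=7); 7→8: 3·8^3 + 3·8^2 + 3·8 = 1752; 1752−1 = 1751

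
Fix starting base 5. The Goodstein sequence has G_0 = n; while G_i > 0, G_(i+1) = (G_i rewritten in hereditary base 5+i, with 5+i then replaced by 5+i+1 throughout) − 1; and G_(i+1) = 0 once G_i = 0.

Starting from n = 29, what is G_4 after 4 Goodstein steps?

81

G_0 = 29. HB_5(29) = 5^2 + 4. Bump = 40. G_1 = 39.
G_1 = 39. HB_6(39) = 6^2 + 3. Bump = 52. G_2 = 51.
G_2 = 51. HB_7(51) = 7^2 + 2. Bump = 66. G_3 = 65.
G_3 = 65. HB_8(65) = 8^2 + 1. Bump = 82. G_4 = 81.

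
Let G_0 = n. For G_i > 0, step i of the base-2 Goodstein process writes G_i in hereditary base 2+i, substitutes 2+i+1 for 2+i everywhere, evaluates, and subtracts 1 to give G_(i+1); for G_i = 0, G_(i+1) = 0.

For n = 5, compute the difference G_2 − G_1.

228

base 2: 5 = 2^2 + 1; at 3: 3^3 + 1 = 28; next = 27
base 3: 27 = 3^3; at 4: 4^4 = 256; next = 255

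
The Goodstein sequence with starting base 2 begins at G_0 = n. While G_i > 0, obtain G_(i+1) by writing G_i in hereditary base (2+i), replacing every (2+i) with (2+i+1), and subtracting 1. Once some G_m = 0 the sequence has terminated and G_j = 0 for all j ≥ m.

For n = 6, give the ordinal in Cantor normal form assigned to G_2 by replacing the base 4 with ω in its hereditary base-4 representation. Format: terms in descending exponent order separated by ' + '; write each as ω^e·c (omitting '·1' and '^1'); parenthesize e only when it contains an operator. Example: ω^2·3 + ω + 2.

ω^ω + 1

6 —HB2→ 2^2 + 2 —bump→ 3^3 + 3 = 30 —(−1)→ 29
29 —HB3→ 3^3 + 2 —bump→ 4^4 + 2 = 258 —(−1)→ 257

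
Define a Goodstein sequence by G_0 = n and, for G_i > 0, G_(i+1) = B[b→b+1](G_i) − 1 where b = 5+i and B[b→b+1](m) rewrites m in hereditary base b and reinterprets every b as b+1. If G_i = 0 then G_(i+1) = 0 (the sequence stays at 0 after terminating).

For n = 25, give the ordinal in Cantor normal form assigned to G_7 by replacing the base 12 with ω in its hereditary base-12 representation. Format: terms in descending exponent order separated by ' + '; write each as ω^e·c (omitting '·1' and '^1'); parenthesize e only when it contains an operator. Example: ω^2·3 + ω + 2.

G_0 = 25. HB_5(25) = 5^2. Bump = 36. G_1 = 35.
G_1 = 35. HB_6(35) = 5·6 + 5. Bump = 40. G_2 = 39.
G_2 = 39. HB_7(39) = 5·7 + 4. Bump = 44. G_3 = 43.
G_3 = 43. HB_8(43) = 5·8 + 3. Bump = 48. G_4 = 47.
G_4 = 47. HB_9(47) = 5·9 + 2. Bump = 52. G_5 = 51.
G_5 = 51. HB_10(51) = 5·10 + 1. Bump = 56. G_6 = 55.
G_6 = 55. HB_11(55) = 5·11. Bump = 60. G_7 = 59.
G_7 = 59. HB_12(59) = 4·12 + 11. Bump = 63. G_8 = 62.

ω·4 + 11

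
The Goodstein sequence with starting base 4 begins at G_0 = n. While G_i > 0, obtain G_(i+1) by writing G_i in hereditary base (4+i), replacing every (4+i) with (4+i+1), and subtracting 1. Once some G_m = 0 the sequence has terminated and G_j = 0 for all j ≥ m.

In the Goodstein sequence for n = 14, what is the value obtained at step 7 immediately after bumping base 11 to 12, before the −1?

26

base 4: 14 = 3·4 + 2; at 5: 3·5 + 2 = 17; next = 16
base 5: 16 = 3·5 + 1; at 6: 3·6 + 1 = 19; next = 18
base 6: 18 = 3·6; at 7: 3·7 = 21; next = 20
base 7: 20 = 2·7 + 6; at 8: 2·8 + 6 = 22; next = 21
base 8: 21 = 2·8 + 5; at 9: 2·9 + 5 = 23; next = 22
base 9: 22 = 2·9 + 4; at 10: 2·10 + 4 = 24; next = 23
base 10: 23 = 2·10 + 3; at 11: 2·11 + 3 = 25; next = 24
base 11: 24 = 2·11 + 2; at 12: 2·12 + 2 = 26; next = 25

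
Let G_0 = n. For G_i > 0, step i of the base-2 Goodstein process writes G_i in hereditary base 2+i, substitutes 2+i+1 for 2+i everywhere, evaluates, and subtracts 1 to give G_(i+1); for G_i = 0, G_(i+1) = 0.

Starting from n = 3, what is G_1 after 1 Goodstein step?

3

i=0: 3 = 2 + 1 (b=2); 2→3: 3 + 1 = 4; 4−1 = 3
i=1: 3 = 3 (b=3); 3→4: 4 = 4; 4−1 = 3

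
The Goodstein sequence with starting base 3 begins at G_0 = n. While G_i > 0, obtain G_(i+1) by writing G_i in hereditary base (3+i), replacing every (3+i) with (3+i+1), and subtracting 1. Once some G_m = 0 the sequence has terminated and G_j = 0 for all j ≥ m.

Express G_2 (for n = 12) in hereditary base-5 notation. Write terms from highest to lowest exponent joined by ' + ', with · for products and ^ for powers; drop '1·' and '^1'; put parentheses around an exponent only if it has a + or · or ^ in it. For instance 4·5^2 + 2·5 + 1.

i=0: 12 = 3^2 + 3 (b=3); 3→4: 4^2 + 4 = 20; 20−1 = 19
i=1: 19 = 4^2 + 3 (b=4); 4→5: 5^2 + 3 = 28; 28−1 = 27

5^2 + 2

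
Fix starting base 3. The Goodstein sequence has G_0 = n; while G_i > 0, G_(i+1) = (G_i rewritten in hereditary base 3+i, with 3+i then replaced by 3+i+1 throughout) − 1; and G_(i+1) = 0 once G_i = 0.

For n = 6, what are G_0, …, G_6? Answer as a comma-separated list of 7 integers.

6, 7, 7, 7, 7, 7, 6

[0] 6 ≡ 2·3 (base 3). Lift 4: 8. −1: 7.
[1] 7 ≡ 4 + 3 (base 4). Lift 5: 8. −1: 7.
[2] 7 ≡ 5 + 2 (base 5). Lift 6: 8. −1: 7.
[3] 7 ≡ 6 + 1 (base 6). Lift 7: 8. −1: 7.
[4] 7 ≡ 7 (base 7). Lift 8: 8. −1: 7.
[5] 7 ≡ 7 (base 8). Lift 9: 7. −1: 6.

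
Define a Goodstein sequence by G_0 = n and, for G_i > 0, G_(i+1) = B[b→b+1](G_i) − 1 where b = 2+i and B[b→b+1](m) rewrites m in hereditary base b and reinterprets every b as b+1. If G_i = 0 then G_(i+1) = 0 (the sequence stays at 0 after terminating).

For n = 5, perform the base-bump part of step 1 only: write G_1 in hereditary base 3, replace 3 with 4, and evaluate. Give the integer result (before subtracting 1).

256

(0) 5|_2 = 2^2 + 1 ↦ 3^3 + 1|_3 = 28 ⇒ 27
(1) 27|_3 = 3^3 ↦ 4^4|_4 = 256 ⇒ 255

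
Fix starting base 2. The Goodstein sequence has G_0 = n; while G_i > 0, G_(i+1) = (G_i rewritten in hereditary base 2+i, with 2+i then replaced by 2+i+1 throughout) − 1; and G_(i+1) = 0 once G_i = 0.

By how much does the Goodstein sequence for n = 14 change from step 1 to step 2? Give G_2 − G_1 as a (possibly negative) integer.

G_0 = 14. HB_2(14) = 2^(2 + 1) + 2^2 + 2. Bump = 111. G_1 = 110.
G_1 = 110. HB_3(110) = 3^(3 + 1) + 3^3 + 2. Bump = 1282. G_2 = 1281.

1171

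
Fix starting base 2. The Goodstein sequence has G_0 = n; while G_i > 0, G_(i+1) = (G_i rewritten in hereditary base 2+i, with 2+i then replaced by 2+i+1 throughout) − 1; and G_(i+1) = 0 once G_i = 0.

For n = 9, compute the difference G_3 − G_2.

8819

G_0 = 9. HB_2(9) = 2^(2 + 1) + 1. Bump = 82. G_1 = 81.
G_1 = 81. HB_3(81) = 3^(3 + 1). Bump = 1024. G_2 = 1023.
G_2 = 1023. HB_4(1023) = 3·4^4 + 3·4^3 + 3·4^2 + 3·4 + 3. Bump = 9843. G_3 = 9842.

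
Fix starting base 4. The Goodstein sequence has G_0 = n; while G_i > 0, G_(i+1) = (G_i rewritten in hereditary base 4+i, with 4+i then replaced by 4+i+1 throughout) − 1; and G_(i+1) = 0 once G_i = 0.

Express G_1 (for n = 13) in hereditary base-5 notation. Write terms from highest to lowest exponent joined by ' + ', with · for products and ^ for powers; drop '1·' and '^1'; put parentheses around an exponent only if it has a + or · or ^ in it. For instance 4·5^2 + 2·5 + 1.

3·5

base 4: 13 = 3·4 + 1; at 5: 3·5 + 1 = 16; next = 15
base 5: 15 = 3·5; at 6: 3·6 = 18; next = 17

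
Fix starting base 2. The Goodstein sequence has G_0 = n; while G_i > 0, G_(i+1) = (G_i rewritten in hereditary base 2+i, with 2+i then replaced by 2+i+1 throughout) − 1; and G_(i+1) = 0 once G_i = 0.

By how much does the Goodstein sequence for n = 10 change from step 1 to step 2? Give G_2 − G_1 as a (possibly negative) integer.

[0] 10 ≡ 2^(2 + 1) + 2 (base 2). Lift 3: 84. −1: 83.
[1] 83 ≡ 3^(3 + 1) + 2 (base 3). Lift 4: 1026. −1: 1025.

942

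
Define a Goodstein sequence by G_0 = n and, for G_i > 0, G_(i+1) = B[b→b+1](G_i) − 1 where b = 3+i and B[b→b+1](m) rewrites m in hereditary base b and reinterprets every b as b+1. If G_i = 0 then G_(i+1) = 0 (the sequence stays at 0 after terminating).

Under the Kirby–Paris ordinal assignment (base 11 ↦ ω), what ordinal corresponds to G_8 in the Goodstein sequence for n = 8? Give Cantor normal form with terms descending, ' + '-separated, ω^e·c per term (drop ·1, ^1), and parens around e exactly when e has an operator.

ω

base 3: 8 = 2·3 + 2; at 4: 2·4 + 2 = 10; next = 9
base 4: 9 = 2·4 + 1; at 5: 2·5 + 1 = 11; next = 10
base 5: 10 = 2·5; at 6: 2·6 = 12; next = 11
base 6: 11 = 6 + 5; at 7: 7 + 5 = 12; next = 11
base 7: 11 = 7 + 4; at 8: 8 + 4 = 12; next = 11
base 8: 11 = 8 + 3; at 9: 9 + 3 = 12; next = 11
base 9: 11 = 9 + 2; at 10: 10 + 2 = 12; next = 11
base 10: 11 = 10 + 1; at 11: 11 + 1 = 12; next = 11
base 11: 11 = 11; at 12: 12 = 12; next = 11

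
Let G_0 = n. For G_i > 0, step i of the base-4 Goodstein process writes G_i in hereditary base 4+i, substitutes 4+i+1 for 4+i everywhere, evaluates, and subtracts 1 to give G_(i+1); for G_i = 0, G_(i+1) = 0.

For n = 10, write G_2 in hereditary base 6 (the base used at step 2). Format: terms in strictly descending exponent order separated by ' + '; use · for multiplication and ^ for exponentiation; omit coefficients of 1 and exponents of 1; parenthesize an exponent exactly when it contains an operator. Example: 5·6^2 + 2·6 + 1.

step 0: 10 = 2·4 + 2; sub 5 for 4: 2·5 + 2; = 12; G_1 = 12−1 = 11
step 1: 11 = 2·5 + 1; sub 6 for 5: 2·6 + 1; = 13; G_2 = 13−1 = 12
step 2: 12 = 2·6; sub 7 for 6: 2·7; = 14; G_3 = 14−1 = 13

2·6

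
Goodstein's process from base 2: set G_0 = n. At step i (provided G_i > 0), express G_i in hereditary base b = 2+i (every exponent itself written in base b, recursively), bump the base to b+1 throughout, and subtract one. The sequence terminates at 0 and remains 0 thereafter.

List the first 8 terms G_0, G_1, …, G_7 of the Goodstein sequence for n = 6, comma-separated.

6 —HB2→ 2^2 + 2 —bump→ 3^3 + 3 = 30 —(−1)→ 29
29 —HB3→ 3^3 + 2 —bump→ 4^4 + 2 = 258 —(−1)→ 257
257 —HB4→ 4^4 + 1 —bump→ 5^5 + 1 = 3126 —(−1)→ 3125
3125 —HB5→ 5^5 —bump→ 6^6 = 46656 —(−1)→ 46655
46655 —HB6→ 5·6^5 + 5·6^4 + 5·6^3 + 5·6^2 + 5·6 + 5 —bump→ 5·7^5 + 5·7^4 + 5·7^3 + 5·7^2 + 5·7 + 5 = 98040 —(−1)→ 98039
98039 —HB7→ 5·7^5 + 5·7^4 + 5·7^3 + 5·7^2 + 5·7 + 4 —bump→ 5·8^5 + 5·8^4 + 5·8^3 + 5·8^2 + 5·8 + 4 = 187244 —(−1)→ 187243
187243 —HB8→ 5·8^5 + 5·8^4 + 5·8^3 + 5·8^2 + 5·8 + 3 —bump→ 5·9^5 + 5·9^4 + 5·9^3 + 5·9^2 + 5·9 + 3 = 332148 —(−1)→ 332147

6, 29, 257, 3125, 46655, 98039, 187243, 332147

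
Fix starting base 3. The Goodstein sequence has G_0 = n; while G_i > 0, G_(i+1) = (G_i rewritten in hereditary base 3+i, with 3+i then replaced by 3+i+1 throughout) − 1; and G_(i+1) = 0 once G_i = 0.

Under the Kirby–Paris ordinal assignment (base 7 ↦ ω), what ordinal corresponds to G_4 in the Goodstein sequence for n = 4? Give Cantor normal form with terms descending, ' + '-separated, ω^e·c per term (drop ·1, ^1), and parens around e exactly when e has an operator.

step 0: 4 = 3 + 1; sub 4 for 3: 4 + 1; = 5; G_1 = 5−1 = 4
step 1: 4 = 4; sub 5 for 4: 5; = 5; G_2 = 5−1 = 4
step 2: 4 = 4; sub 6 for 5: 4; = 4; G_3 = 4−1 = 3
step 3: 3 = 3; sub 7 for 6: 3; = 3; G_4 = 3−1 = 2
step 4: 2 = 2; sub 8 for 7: 2; = 2; G_5 = 2−1 = 1

2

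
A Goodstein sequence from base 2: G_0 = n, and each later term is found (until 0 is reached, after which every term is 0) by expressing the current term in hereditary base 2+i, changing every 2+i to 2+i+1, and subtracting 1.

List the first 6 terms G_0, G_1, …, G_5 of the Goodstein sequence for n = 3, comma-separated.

3, 3, 3, 2, 1, 0

3 —HB2→ 2 + 1 —bump→ 3 + 1 = 4 —(−1)→ 3
3 —HB3→ 3 —bump→ 4 = 4 —(−1)→ 3
3 —HB4→ 3 —bump→ 3 = 3 —(−1)→ 2
2 —HB5→ 2 —bump→ 2 = 2 —(−1)→ 1
1 —HB6→ 1 —bump→ 1 = 1 —(−1)→ 0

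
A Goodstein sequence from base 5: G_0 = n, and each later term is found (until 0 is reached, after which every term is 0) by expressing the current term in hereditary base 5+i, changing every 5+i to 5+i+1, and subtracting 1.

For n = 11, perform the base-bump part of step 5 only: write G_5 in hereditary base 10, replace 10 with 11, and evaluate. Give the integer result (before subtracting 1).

14

11 —HB5→ 2·5 + 1 —bump→ 2·6 + 1 = 13 —(−1)→ 12
12 —HB6→ 2·6 —bump→ 2·7 = 14 —(−1)→ 13
13 —HB7→ 7 + 6 —bump→ 8 + 6 = 14 —(−1)→ 13
13 —HB8→ 8 + 5 —bump→ 9 + 5 = 14 —(−1)→ 13
13 —HB9→ 9 + 4 —bump→ 10 + 4 = 14 —(−1)→ 13
13 —HB10→ 10 + 3 —bump→ 11 + 3 = 14 —(−1)→ 13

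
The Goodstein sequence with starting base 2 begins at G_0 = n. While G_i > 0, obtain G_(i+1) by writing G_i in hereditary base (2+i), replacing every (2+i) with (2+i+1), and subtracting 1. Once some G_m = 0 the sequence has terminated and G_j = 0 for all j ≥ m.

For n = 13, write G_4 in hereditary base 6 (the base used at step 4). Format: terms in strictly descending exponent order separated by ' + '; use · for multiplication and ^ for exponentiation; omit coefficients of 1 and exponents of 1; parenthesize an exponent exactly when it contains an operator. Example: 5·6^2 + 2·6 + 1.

6^(6 + 1) + 3·6^3 + 3·6^2 + 3·6 + 1

G_0=13  [base 2] 2^(2 + 1) + 2^2 + 1  →[2↦3]→  3^(3 + 1) + 3^3 + 1 = 109  −1 ⇒ G_1=108
G_1=108  [base 3] 3^(3 + 1) + 3^3  →[3↦4]→  4^(4 + 1) + 4^4 = 1280  −1 ⇒ G_2=1279
G_2=1279  [base 4] 4^(4 + 1) + 3·4^3 + 3·4^2 + 3·4 + 3  →[4↦5]→  5^(5 + 1) + 3·5^3 + 3·5^2 + 3·5 + 3 = 16093  −1 ⇒ G_3=16092
G_3=16092  [base 5] 5^(5 + 1) + 3·5^3 + 3·5^2 + 3·5 + 2  →[5↦6]→  6^(6 + 1) + 3·6^3 + 3·6^2 + 3·6 + 2 = 280712  −1 ⇒ G_4=280711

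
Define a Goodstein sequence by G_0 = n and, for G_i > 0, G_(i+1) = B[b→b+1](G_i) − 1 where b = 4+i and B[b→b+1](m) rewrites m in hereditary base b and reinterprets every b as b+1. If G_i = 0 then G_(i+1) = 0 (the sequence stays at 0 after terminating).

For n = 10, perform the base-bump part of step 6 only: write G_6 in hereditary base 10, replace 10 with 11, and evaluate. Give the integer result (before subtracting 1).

G_0=10  [base 4] 2·4 + 2  →[4↦5]→  2·5 + 2 = 12  −1 ⇒ G_1=11
G_1=11  [base 5] 2·5 + 1  →[5↦6]→  2·6 + 1 = 13  −1 ⇒ G_2=12
G_2=12  [base 6] 2·6  →[6↦7]→  2·7 = 14  −1 ⇒ G_3=13
G_3=13  [base 7] 7 + 6  →[7↦8]→  8 + 6 = 14  −1 ⇒ G_4=13
G_4=13  [base 8] 8 + 5  →[8↦9]→  9 + 5 = 14  −1 ⇒ G_5=13
G_5=13  [base 9] 9 + 4  →[9↦10]→  10 + 4 = 14  −1 ⇒ G_6=13
G_6=13  [base 10] 10 + 3  →[10↦11]→  11 + 3 = 14  −1 ⇒ G_7=13

14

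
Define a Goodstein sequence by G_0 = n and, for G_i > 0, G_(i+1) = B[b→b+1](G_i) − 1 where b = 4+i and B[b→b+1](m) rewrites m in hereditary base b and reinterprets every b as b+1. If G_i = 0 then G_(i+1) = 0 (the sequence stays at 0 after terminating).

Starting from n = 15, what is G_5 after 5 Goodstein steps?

24

i=0: 15 = 3·4 + 3 (b=4); 4→5: 3·5 + 3 = 18; 18−1 = 17
i=1: 17 = 3·5 + 2 (b=5); 5→6: 3·6 + 2 = 20; 20−1 = 19
i=2: 19 = 3·6 + 1 (b=6); 6→7: 3·7 + 1 = 22; 22−1 = 21
i=3: 21 = 3·7 (b=7); 7→8: 3·8 = 24; 24−1 = 23
i=4: 23 = 2·8 + 7 (b=8); 8→9: 2·9 + 7 = 25; 25−1 = 24
i=5: 24 = 2·9 + 6 (b=9); 9→10: 2·10 + 6 = 26; 26−1 = 25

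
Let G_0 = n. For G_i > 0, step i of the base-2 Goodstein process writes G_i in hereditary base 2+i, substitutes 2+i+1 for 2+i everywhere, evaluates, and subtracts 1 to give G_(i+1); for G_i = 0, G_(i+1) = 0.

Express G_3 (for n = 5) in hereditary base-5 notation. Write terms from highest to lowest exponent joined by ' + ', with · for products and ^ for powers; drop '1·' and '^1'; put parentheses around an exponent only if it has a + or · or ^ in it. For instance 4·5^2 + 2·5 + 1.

i=0: 5 = 2^2 + 1 (b=2); 2→3: 3^3 + 1 = 28; 28−1 = 27
i=1: 27 = 3^3 (b=3); 3→4: 4^4 = 256; 256−1 = 255
i=2: 255 = 3·4^3 + 3·4^2 + 3·4 + 3 (b=4); 4→5: 3·5^3 + 3·5^2 + 3·5 + 3 = 468; 468−1 = 467
i=3: 467 = 3·5^3 + 3·5^2 + 3·5 + 2 (b=5); 5→6: 3·6^3 + 3·6^2 + 3·6 + 2 = 776; 776−1 = 775

3·5^3 + 3·5^2 + 3·5 + 2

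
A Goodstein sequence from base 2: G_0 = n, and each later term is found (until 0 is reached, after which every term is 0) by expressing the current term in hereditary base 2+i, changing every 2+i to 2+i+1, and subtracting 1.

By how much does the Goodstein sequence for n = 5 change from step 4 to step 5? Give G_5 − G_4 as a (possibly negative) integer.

422

G_0 = 5. HB_2(5) = 2^2 + 1. Bump = 28. G_1 = 27.
G_1 = 27. HB_3(27) = 3^3. Bump = 256. G_2 = 255.
G_2 = 255. HB_4(255) = 3·4^3 + 3·4^2 + 3·4 + 3. Bump = 468. G_3 = 467.
G_3 = 467. HB_5(467) = 3·5^3 + 3·5^2 + 3·5 + 2. Bump = 776. G_4 = 775.
G_4 = 775. HB_6(775) = 3·6^3 + 3·6^2 + 3·6 + 1. Bump = 1198. G_5 = 1197.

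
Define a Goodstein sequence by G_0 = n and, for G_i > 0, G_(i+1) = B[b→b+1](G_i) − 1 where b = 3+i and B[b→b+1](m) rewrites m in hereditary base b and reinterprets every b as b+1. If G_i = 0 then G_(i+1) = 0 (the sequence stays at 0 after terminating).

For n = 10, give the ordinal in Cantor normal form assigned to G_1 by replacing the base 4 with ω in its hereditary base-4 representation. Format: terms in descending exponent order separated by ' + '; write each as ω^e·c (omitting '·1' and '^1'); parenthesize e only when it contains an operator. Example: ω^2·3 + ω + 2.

G_0=10  [base 3] 3^2 + 1  →[3↦4]→  4^2 + 1 = 17  −1 ⇒ G_1=16
G_1=16  [base 4] 4^2  →[4↦5]→  5^2 = 25  −1 ⇒ G_2=24

ω^2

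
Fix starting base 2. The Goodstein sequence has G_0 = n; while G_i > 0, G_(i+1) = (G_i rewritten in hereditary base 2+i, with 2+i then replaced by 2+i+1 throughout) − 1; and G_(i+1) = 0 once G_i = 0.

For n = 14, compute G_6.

[0] 14 ≡ 2^(2 + 1) + 2^2 + 2 (base 2). Lift 3: 111. −1: 110.
[1] 110 ≡ 3^(3 + 1) + 3^3 + 2 (base 3). Lift 4: 1282. −1: 1281.
[2] 1281 ≡ 4^(4 + 1) + 4^4 + 1 (base 4). Lift 5: 18751. −1: 18750.
[3] 18750 ≡ 5^(5 + 1) + 5^5 (base 5). Lift 6: 326592. −1: 326591.
[4] 326591 ≡ 6^(6 + 1) + 5·6^5 + 5·6^4 + 5·6^3 + 5·6^2 + 5·6 + 5 (base 6). Lift 7: 5862841. −1: 5862840.
[5] 5862840 ≡ 7^(7 + 1) + 5·7^5 + 5·7^4 + 5·7^3 + 5·7^2 + 5·7 + 4 (base 7). Lift 8: 134404972. −1: 134404971.
[6] 134404971 ≡ 8^(8 + 1) + 5·8^5 + 5·8^4 + 5·8^3 + 5·8^2 + 5·8 + 3 (base 8). Lift 9: 3487116549. −1: 3487116548.

134404971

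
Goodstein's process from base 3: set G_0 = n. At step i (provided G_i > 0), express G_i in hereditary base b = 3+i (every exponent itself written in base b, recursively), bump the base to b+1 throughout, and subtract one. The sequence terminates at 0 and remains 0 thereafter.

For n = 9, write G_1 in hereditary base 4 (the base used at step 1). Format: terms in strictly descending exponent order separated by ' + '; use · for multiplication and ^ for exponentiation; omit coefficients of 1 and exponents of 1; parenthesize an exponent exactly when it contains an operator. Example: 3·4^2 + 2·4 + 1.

G_0 = 9. HB_3(9) = 3^2. Bump = 16. G_1 = 15.
G_1 = 15. HB_4(15) = 3·4 + 3. Bump = 18. G_2 = 17.

3·4 + 3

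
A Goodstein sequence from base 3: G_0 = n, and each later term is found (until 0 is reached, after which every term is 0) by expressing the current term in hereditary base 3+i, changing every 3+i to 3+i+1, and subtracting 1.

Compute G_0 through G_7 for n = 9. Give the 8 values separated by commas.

9, 15, 17, 19, 21, 23, 24, 25

base 3: 9 = 3^2; at 4: 4^2 = 16; next = 15
base 4: 15 = 3·4 + 3; at 5: 3·5 + 3 = 18; next = 17
base 5: 17 = 3·5 + 2; at 6: 3·6 + 2 = 20; next = 19
base 6: 19 = 3·6 + 1; at 7: 3·7 + 1 = 22; next = 21
base 7: 21 = 3·7; at 8: 3·8 = 24; next = 23
base 8: 23 = 2·8 + 7; at 9: 2·9 + 7 = 25; next = 24
base 9: 24 = 2·9 + 6; at 10: 2·10 + 6 = 26; next = 25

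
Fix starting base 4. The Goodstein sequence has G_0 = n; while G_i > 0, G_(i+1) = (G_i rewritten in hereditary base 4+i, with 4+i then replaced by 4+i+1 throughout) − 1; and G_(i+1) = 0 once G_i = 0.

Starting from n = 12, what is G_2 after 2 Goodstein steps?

15

G_0 = 12. HB_4(12) = 3·4. Bump = 15. G_1 = 14.
G_1 = 14. HB_5(14) = 2·5 + 4. Bump = 16. G_2 = 15.
G_2 = 15. HB_6(15) = 2·6 + 3. Bump = 17. G_3 = 16.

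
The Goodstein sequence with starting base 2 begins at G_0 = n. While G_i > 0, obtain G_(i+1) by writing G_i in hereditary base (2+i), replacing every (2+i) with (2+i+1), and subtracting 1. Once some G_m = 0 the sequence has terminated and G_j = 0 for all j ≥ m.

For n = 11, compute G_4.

279937

[0] 11 ≡ 2^(2 + 1) + 2 + 1 (base 2). Lift 3: 85. −1: 84.
[1] 84 ≡ 3^(3 + 1) + 3 (base 3). Lift 4: 1028. −1: 1027.
[2] 1027 ≡ 4^(4 + 1) + 3 (base 4). Lift 5: 15628. −1: 15627.
[3] 15627 ≡ 5^(5 + 1) + 2 (base 5). Lift 6: 279938. −1: 279937.
[4] 279937 ≡ 6^(6 + 1) + 1 (base 6). Lift 7: 5764802. −1: 5764801.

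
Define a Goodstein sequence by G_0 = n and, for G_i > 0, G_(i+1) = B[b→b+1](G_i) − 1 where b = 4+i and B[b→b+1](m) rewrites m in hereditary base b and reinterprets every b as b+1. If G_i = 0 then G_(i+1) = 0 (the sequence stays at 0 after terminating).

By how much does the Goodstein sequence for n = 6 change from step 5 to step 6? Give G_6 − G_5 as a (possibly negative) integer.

step 0: 6 = 4 + 2; sub 5 for 4: 5 + 2; = 7; G_1 = 7−1 = 6
step 1: 6 = 5 + 1; sub 6 for 5: 6 + 1; = 7; G_2 = 7−1 = 6
step 2: 6 = 6; sub 7 for 6: 7; = 7; G_3 = 7−1 = 6
step 3: 6 = 6; sub 8 for 7: 6; = 6; G_4 = 6−1 = 5
step 4: 5 = 5; sub 9 for 8: 5; = 5; G_5 = 5−1 = 4
step 5: 4 = 4; sub 10 for 9: 4; = 4; G_6 = 4−1 = 3

-1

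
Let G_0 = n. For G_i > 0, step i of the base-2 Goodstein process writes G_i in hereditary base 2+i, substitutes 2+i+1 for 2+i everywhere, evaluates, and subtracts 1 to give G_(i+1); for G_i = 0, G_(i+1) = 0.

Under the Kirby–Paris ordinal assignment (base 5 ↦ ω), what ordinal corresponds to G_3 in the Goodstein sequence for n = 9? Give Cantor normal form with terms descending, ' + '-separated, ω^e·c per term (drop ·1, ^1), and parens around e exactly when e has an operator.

ω^ω·3 + ω^3·3 + ω^2·3 + ω·3 + 2

i=0: 9 = 2^(2 + 1) + 1 (b=2); 2→3: 3^(3 + 1) + 1 = 82; 82−1 = 81
i=1: 81 = 3^(3 + 1) (b=3); 3→4: 4^(4 + 1) = 1024; 1024−1 = 1023
i=2: 1023 = 3·4^4 + 3·4^3 + 3·4^2 + 3·4 + 3 (b=4); 4→5: 3·5^5 + 3·5^3 + 3·5^2 + 3·5 + 3 = 9843; 9843−1 = 9842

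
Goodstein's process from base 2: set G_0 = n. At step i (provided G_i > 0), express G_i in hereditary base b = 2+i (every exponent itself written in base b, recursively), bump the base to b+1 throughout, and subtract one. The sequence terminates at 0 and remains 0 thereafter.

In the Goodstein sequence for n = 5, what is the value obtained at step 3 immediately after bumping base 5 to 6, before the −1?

step 0: 5 = 2^2 + 1; sub 3 for 2: 3^3 + 1; = 28; G_1 = 28−1 = 27
step 1: 27 = 3^3; sub 4 for 3: 4^4; = 256; G_2 = 256−1 = 255
step 2: 255 = 3·4^3 + 3·4^2 + 3·4 + 3; sub 5 for 4: 3·5^3 + 3·5^2 + 3·5 + 3; = 468; G_3 = 468−1 = 467
step 3: 467 = 3·5^3 + 3·5^2 + 3·5 + 2; sub 6 for 5: 3·6^3 + 3·6^2 + 3·6 + 2; = 776; G_4 = 776−1 = 775

776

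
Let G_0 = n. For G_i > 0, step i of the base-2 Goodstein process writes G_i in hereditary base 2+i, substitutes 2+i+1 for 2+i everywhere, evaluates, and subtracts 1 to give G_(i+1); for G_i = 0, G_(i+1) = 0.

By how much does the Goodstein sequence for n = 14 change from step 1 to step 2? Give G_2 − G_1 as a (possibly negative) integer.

1171

base 2: 14 = 2^(2 + 1) + 2^2 + 2; at 3: 3^(3 + 1) + 3^3 + 3 = 111; next = 110
base 3: 110 = 3^(3 + 1) + 3^3 + 2; at 4: 4^(4 + 1) + 4^4 + 2 = 1282; next = 1281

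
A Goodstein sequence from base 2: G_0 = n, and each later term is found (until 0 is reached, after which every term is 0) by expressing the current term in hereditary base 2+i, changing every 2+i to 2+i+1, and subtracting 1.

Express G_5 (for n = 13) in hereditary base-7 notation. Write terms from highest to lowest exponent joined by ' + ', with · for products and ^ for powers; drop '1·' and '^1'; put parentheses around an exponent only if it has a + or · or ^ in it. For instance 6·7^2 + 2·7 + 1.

7^(7 + 1) + 3·7^3 + 3·7^2 + 3·7

(0) 13|_2 = 2^(2 + 1) + 2^2 + 1 ↦ 3^(3 + 1) + 3^3 + 1|_3 = 109 ⇒ 108
(1) 108|_3 = 3^(3 + 1) + 3^3 ↦ 4^(4 + 1) + 4^4|_4 = 1280 ⇒ 1279
(2) 1279|_4 = 4^(4 + 1) + 3·4^3 + 3·4^2 + 3·4 + 3 ↦ 5^(5 + 1) + 3·5^3 + 3·5^2 + 3·5 + 3|_5 = 16093 ⇒ 16092
(3) 16092|_5 = 5^(5 + 1) + 3·5^3 + 3·5^2 + 3·5 + 2 ↦ 6^(6 + 1) + 3·6^3 + 3·6^2 + 3·6 + 2|_6 = 280712 ⇒ 280711
(4) 280711|_6 = 6^(6 + 1) + 3·6^3 + 3·6^2 + 3·6 + 1 ↦ 7^(7 + 1) + 3·7^3 + 3·7^2 + 3·7 + 1|_7 = 5765999 ⇒ 5765998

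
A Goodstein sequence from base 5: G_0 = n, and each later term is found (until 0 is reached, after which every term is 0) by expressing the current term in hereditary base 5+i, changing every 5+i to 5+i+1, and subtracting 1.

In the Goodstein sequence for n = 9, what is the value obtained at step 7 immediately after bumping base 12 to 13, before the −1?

(0) 9|_5 = 5 + 4 ↦ 6 + 4|_6 = 10 ⇒ 9
(1) 9|_6 = 6 + 3 ↦ 7 + 3|_7 = 10 ⇒ 9
(2) 9|_7 = 7 + 2 ↦ 8 + 2|_8 = 10 ⇒ 9
(3) 9|_8 = 8 + 1 ↦ 9 + 1|_9 = 10 ⇒ 9
(4) 9|_9 = 9 ↦ 10|_10 = 10 ⇒ 9
(5) 9|_10 = 9 ↦ 9|_11 = 9 ⇒ 8
(6) 8|_11 = 8 ↦ 8|_12 = 8 ⇒ 7

7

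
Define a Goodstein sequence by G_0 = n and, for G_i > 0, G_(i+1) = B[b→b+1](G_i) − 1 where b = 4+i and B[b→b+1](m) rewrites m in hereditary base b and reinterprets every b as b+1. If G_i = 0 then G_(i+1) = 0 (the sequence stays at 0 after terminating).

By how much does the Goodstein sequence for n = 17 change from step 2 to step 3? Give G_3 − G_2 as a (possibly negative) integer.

4

17 —HB4→ 4^2 + 1 —bump→ 5^2 + 1 = 26 —(−1)→ 25
25 —HB5→ 5^2 —bump→ 6^2 = 36 —(−1)→ 35
35 —HB6→ 5·6 + 5 —bump→ 5·7 + 5 = 40 —(−1)→ 39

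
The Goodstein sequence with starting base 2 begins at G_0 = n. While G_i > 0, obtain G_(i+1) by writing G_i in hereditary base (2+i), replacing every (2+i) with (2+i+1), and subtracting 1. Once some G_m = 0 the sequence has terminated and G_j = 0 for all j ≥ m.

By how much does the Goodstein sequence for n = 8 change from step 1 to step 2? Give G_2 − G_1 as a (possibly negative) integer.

473

i=0: 8 = 2^(2 + 1) (b=2); 2→3: 3^(3 + 1) = 81; 81−1 = 80
i=1: 80 = 2·3^3 + 2·3^2 + 2·3 + 2 (b=3); 3→4: 2·4^4 + 2·4^2 + 2·4 + 2 = 554; 554−1 = 553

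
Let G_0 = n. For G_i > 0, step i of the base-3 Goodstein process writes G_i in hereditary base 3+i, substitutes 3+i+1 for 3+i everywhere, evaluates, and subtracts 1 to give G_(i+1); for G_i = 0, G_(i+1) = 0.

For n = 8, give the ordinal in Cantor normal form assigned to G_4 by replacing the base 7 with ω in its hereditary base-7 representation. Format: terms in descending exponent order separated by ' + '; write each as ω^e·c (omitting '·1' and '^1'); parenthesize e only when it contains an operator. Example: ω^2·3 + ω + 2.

i=0: 8 = 2·3 + 2 (b=3); 3→4: 2·4 + 2 = 10; 10−1 = 9
i=1: 9 = 2·4 + 1 (b=4); 4→5: 2·5 + 1 = 11; 11−1 = 10
i=2: 10 = 2·5 (b=5); 5→6: 2·6 = 12; 12−1 = 11
i=3: 11 = 6 + 5 (b=6); 6→7: 7 + 5 = 12; 12−1 = 11
i=4: 11 = 7 + 4 (b=7); 7→8: 8 + 4 = 12; 12−1 = 11

ω + 4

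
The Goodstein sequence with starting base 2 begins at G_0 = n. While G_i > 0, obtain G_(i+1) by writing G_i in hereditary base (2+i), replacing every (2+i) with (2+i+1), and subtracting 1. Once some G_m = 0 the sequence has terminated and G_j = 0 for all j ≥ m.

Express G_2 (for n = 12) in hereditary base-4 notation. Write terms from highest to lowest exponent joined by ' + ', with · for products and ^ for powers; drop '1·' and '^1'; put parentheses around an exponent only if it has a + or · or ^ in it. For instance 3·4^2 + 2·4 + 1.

4^(4 + 1) + 2·4^2 + 2·4 + 1

[0] 12 ≡ 2^(2 + 1) + 2^2 (base 2). Lift 3: 108. −1: 107.
[1] 107 ≡ 3^(3 + 1) + 2·3^2 + 2·3 + 2 (base 3). Lift 4: 1066. −1: 1065.
[2] 1065 ≡ 4^(4 + 1) + 2·4^2 + 2·4 + 1 (base 4). Lift 5: 15686. −1: 15685.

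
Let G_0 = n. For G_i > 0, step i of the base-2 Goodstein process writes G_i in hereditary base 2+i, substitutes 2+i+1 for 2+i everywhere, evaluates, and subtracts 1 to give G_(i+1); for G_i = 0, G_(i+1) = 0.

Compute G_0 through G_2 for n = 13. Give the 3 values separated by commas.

13 —HB2→ 2^(2 + 1) + 2^2 + 1 —bump→ 3^(3 + 1) + 3^3 + 1 = 109 —(−1)→ 108
108 —HB3→ 3^(3 + 1) + 3^3 —bump→ 4^(4 + 1) + 4^4 = 1280 —(−1)→ 1279

13, 108, 1279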